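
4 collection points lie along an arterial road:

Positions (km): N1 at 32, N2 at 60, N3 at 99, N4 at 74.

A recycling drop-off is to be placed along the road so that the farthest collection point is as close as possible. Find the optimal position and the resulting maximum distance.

The 1-center on a line is the midpoint of the two extreme points: leftmost at 32, rightmost at 99.
Optimal location = (32 + 99)/2 = 65.5; maximum distance = (99 − 32)/2 = 33.5.

location 65.5, max distance 33.5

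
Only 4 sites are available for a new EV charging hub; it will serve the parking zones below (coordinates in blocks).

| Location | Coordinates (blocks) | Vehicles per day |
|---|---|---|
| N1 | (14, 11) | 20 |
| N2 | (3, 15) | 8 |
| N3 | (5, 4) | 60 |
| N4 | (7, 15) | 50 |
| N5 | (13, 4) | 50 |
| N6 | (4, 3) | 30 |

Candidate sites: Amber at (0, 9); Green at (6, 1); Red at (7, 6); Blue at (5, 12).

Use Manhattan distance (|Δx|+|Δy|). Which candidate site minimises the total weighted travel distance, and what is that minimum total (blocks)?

Total weighted distance at each candidate:
  Amber (0, 9): total = 2842
  Green (6, 1): total = 2106
  Red (7, 6): total = 1614
  Blue (5, 12): total = 2070
Minimum is at Red with total 1614 blocks.

Red, total 1614 blocks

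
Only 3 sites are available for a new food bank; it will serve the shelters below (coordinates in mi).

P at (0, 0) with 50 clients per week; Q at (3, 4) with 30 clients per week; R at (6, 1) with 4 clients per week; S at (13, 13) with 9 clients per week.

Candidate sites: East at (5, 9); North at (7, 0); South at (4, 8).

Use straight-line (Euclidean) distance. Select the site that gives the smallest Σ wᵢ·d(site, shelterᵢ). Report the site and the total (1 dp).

Total weighted distance at each candidate:
  East (5, 9): total = 789.1
  North (7, 0): total = 654.2
  South (4, 8): total = 692.7
Minimum is at North with total 654.2 mi.

North, total 654.2 mi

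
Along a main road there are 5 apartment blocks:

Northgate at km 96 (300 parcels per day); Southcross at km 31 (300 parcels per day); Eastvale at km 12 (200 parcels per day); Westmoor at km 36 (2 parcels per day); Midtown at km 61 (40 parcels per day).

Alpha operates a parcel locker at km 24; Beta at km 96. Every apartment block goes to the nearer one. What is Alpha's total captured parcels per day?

The indifferent point is the midpoint (24+96)/2 = 60; apartment blocks left of it (closer to Alpha at 24) go to Alpha, those right go to Beta.
  Eastvale at 12 (w=200) → Alpha
  Southcross at 31 (w=300) → Alpha
  Westmoor at 36 (w=2) → Alpha
  Midtown at 61 (w=40) → Beta
  Northgate at 96 (w=300) → Beta
Alpha captures 502; Beta captures 340.

502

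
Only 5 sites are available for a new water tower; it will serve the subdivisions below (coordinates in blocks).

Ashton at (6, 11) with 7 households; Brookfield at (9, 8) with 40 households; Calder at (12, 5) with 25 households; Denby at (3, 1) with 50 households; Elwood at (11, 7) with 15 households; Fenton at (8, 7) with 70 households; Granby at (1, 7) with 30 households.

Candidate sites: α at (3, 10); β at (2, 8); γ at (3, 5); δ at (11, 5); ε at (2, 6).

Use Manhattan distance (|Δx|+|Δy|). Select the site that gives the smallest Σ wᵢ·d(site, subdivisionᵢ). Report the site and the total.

Total weighted distance at each candidate:
  α (3, 10): total = 2023
  β (2, 8): total = 1754
  γ (3, 5): total = 1608
  δ (11, 5): total = 1642
  ε (2, 6): total = 1698
Minimum is at γ with total 1608 blocks.

γ, total 1608 blocks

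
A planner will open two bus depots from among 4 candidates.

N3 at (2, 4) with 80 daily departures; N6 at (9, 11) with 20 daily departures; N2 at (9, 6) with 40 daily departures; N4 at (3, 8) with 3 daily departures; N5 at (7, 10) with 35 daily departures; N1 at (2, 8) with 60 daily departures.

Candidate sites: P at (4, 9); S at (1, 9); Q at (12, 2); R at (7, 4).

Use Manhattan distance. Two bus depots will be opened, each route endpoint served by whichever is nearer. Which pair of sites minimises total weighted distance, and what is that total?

Evaluate every pair (each demand assigned to the nearer of the two):
  {P, R}: total = 1026
  {S, R}: total = 1079
  {P, S}: total = 1206
  {P, Q}: total = 1306
  {S, Q}: total = 1334
  {Q, R}: total = 1514
Best pair: {P, R} with total 1026.

{P, R}, total 1026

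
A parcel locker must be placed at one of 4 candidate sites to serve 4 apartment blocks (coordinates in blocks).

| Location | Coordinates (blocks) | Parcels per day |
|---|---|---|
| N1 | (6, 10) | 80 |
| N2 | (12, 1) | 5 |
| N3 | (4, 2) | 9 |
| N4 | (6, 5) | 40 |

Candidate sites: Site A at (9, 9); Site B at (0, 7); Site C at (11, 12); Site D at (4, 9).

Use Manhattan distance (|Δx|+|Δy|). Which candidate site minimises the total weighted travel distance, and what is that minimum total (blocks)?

Site D, total 623 blocks

Total weighted distance at each candidate:
  Site A (9, 9): total = 763
  Site B (0, 7): total = 1211
  Site C (11, 12): total = 1253
  Site D (4, 9): total = 623
Minimum is at Site D with total 623 blocks.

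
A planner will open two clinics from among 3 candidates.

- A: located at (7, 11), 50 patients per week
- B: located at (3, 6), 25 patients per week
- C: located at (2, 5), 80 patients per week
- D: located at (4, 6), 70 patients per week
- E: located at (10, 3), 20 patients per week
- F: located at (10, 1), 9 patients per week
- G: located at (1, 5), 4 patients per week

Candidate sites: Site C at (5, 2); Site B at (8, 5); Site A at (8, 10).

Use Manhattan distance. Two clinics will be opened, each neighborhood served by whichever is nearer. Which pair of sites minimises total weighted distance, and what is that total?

Evaluate every pair (each demand assigned to the nearer of the two):
  {Site B, Site A}: total = 1242
  {Site C, Site A}: total = 1282
  {Site C, Site B}: total = 1492
Best pair: {Site B, Site A} with total 1242.

{Site B, Site A}, total 1242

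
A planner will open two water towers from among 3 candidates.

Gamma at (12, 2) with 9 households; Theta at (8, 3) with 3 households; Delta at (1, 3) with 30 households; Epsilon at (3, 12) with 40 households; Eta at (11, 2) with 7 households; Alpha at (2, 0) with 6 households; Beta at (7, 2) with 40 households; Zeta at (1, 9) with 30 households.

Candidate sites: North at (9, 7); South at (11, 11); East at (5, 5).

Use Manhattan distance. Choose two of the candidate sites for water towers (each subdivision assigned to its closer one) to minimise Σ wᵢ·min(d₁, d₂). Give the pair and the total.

Evaluate every pair (each demand assigned to the nearer of the two):
  {North, East}: total = 1164
  {South, East}: total = 1196
  {North, South}: total = 1520
Best pair: {North, East} with total 1164.

{North, East}, total 1164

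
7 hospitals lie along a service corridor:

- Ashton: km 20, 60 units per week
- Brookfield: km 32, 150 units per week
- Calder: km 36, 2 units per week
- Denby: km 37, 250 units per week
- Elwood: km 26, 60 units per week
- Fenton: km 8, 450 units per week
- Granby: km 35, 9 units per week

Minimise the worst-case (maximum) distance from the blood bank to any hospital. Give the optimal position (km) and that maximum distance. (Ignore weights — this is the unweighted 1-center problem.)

location 22.5, max distance 14.5

The 1-center on a line is the midpoint of the two extreme points: leftmost at 8, rightmost at 37.
Optimal location = (8 + 37)/2 = 22.5; maximum distance = (37 − 8)/2 = 14.5.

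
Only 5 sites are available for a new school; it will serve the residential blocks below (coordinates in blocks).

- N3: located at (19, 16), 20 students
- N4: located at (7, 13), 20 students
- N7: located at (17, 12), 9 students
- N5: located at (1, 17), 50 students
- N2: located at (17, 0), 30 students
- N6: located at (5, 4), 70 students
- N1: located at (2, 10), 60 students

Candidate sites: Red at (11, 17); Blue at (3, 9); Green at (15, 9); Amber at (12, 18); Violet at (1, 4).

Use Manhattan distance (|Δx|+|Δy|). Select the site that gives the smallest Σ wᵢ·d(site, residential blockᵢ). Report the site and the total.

Blue, total 2573 blocks

Total weighted distance at each candidate:
  Red (11, 17): total = 3919
  Blue (3, 9): total = 2573
  Green (15, 9): total = 3825
  Amber (12, 18): total = 4319
  Violet (1, 4): total = 3066
Minimum is at Blue with total 2573 blocks.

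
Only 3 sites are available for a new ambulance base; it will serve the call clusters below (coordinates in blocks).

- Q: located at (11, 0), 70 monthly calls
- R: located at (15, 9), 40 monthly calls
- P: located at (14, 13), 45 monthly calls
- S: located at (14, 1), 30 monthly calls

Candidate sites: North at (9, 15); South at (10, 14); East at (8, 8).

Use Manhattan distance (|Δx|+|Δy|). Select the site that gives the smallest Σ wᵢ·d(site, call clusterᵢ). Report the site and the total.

Total weighted distance at each candidate:
  North (9, 15): total = 2555
  South (10, 14): total = 2185
  East (8, 8): total = 1975
Minimum is at East with total 1975 blocks.

East, total 1975 blocks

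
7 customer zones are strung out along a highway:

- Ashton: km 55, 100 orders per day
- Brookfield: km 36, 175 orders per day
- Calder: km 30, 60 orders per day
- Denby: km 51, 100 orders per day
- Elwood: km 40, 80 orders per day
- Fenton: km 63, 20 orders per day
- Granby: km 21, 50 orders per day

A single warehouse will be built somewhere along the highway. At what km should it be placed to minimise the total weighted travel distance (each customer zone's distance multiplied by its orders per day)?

x = 40

For a sum of weighted absolute distances on a line, the optimum is the weighted median (not the mean). Total weight W = 585; half-weight = 292.5.
Sort by position and accumulate weight:
  km 21 (Granby, w=50) → cum 50
  km 30 (Calder, w=60) → cum 110
  km 36 (Brookfield, w=175) → cum 285
  km 40 (Elwood, w=80) → cum 365  ≥ 292.5 → median here
  km 51 (Denby, w=100) → cum 465
  km 55 (Ashton, w=100) → cum 565
  km 63 (Fenton, w=20) → cum 585
Optimal location: km 40.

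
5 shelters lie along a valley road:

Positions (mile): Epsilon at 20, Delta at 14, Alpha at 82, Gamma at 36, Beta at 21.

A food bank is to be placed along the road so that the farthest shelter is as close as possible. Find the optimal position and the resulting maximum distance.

The 1-center on a line is the midpoint of the two extreme points: leftmost at 14, rightmost at 82.
Optimal location = (14 + 82)/2 = 48; maximum distance = (82 − 14)/2 = 34.

location 48, max distance 34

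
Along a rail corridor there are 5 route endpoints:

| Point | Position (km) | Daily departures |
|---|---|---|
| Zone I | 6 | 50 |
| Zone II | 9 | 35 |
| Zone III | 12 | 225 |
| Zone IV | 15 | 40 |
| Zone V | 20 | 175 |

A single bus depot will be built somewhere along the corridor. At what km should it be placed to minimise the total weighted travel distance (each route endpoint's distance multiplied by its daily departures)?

For a sum of weighted absolute distances on a line, the optimum is the weighted median (not the mean). Total weight W = 525; half-weight = 262.5.
Sort by position and accumulate weight:
  km 6 (Zone I, w=50) → cum 50
  km 9 (Zone II, w=35) → cum 85
  km 12 (Zone III, w=225) → cum 310  ≥ 262.5 → median here
  km 15 (Zone IV, w=40) → cum 350
  km 20 (Zone V, w=175) → cum 525
Optimal location: km 12.

x = 12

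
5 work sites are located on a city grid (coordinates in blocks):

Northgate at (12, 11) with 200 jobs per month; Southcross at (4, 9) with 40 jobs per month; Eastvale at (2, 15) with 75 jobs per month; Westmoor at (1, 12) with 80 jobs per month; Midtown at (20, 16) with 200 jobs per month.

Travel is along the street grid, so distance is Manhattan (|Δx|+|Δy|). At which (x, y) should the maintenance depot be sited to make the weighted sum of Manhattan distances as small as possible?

Manhattan distance separates: Σwᵢ(|x−xᵢ|+|y−yᵢ|) = Σwᵢ|x−xᵢ| + Σwᵢ|y−yᵢ|, so x and y are optimised independently as 1-D weighted medians.
Total weight W = 595; half = 297.5.
x-coordinate, sorted with cumulative weight:
  x=1 (Westmoor, w=80) cum 80
  x=2 (Eastvale, w=75) cum 155
  x=4 (Southcross, w=40) cum 195
  x=12 (Northgate, w=200) cum 395  ← median
  x=20 (Midtown, w=200) cum 595
⇒ x* = 12
y-coordinate, sorted with cumulative weight:
  y=9 (Southcross, w=40) cum 40
  y=11 (Northgate, w=200) cum 240
  y=12 (Westmoor, w=80) cum 320  ← median
  y=15 (Eastvale, w=75) cum 395
  y=16 (Midtown, w=200) cum 595
⇒ y* = 12

(12, 12)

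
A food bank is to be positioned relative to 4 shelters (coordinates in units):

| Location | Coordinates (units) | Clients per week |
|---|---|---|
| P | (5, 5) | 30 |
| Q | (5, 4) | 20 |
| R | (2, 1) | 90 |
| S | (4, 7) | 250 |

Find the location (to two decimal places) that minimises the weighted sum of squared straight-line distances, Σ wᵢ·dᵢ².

The minimiser of Σwᵢ‖p−pᵢ‖² is the weighted centroid p* = (Σwᵢpᵢ)/(Σwᵢ).
Σwᵢ = 390.
Σwᵢxᵢ = 30·5 + 20·5 + 90·2 + 250·4 = 1430.
Σwᵢyᵢ = 30·5 + 20·4 + 90·1 + 250·7 = 2070.
x* = 1430/390 = 3.67, y* = 2070/390 = 5.31.

(3.67, 5.31)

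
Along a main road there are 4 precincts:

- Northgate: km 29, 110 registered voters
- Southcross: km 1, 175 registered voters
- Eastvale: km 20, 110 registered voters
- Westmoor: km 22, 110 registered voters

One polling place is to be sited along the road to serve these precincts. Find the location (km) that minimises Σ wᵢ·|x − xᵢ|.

For a sum of weighted absolute distances on a line, the optimum is the weighted median (not the mean). Total weight W = 505; half-weight = 252.5.
Sort by position and accumulate weight:
  km 1 (Southcross, w=175) → cum 175
  km 20 (Eastvale, w=110) → cum 285  ≥ 252.5 → median here
  km 22 (Westmoor, w=110) → cum 395
  km 29 (Northgate, w=110) → cum 505
Optimal location: km 20.

x = 20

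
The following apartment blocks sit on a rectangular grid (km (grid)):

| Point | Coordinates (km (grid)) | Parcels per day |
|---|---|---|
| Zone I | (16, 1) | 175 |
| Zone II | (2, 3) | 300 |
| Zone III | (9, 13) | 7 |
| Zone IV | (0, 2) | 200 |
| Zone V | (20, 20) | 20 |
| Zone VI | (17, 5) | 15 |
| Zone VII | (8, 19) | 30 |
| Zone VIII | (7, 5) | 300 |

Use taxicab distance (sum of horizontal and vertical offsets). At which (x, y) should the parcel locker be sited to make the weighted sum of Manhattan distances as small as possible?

(7, 3)

Manhattan distance separates: Σwᵢ(|x−xᵢ|+|y−yᵢ|) = Σwᵢ|x−xᵢ| + Σwᵢ|y−yᵢ|, so x and y are optimised independently as 1-D weighted medians.
Total weight W = 1047; half = 523.5.
x-coordinate, sorted with cumulative weight:
  x=0 (Zone IV, w=200) cum 200
  x=2 (Zone II, w=300) cum 500
  x=7 (Zone VIII, w=300) cum 800  ← median
  x=8 (Zone VII, w=30) cum 830
  x=9 (Zone III, w=7) cum 837
  x=16 (Zone I, w=175) cum 1012
  x=17 (Zone VI, w=15) cum 1027
  x=20 (Zone V, w=20) cum 1047
⇒ x* = 7
y-coordinate, sorted with cumulative weight:
  y=1 (Zone I, w=175) cum 175
  y=2 (Zone IV, w=200) cum 375
  y=3 (Zone II, w=300) cum 675  ← median
  y=5 (Zone VI, w=15) cum 690
  y=5 (Zone VIII, w=300) cum 990
  y=13 (Zone III, w=7) cum 997
  y=19 (Zone VII, w=30) cum 1027
  y=20 (Zone V, w=20) cum 1047
⇒ y* = 3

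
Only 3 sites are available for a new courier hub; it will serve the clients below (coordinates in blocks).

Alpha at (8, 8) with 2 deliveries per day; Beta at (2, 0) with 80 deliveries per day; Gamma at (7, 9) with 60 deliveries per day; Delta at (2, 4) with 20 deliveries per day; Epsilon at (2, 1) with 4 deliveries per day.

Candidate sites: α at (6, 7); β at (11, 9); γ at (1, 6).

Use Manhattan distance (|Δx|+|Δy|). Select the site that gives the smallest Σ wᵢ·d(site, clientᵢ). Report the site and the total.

Total weighted distance at each candidate:
  α (6, 7): total = 1246
  β (11, 9): total = 2036
  γ (1, 6): total = 1202
Minimum is at γ with total 1202 blocks.

γ, total 1202 blocks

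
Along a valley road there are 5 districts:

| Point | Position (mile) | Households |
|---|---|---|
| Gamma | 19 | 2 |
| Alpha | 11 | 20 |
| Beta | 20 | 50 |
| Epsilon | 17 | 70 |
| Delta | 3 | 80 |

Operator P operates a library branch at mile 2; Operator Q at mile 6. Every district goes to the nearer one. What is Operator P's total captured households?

The indifferent point is the midpoint (2+6)/2 = 4; districts left of it (closer to Operator P at 2) go to Operator P, those right go to Operator Q.
  Delta at 3 (w=80) → Operator P
  Alpha at 11 (w=20) → Operator Q
  Epsilon at 17 (w=70) → Operator Q
  Gamma at 19 (w=2) → Operator Q
  Beta at 20 (w=50) → Operator Q
Operator P captures 80; Operator Q captures 142.

80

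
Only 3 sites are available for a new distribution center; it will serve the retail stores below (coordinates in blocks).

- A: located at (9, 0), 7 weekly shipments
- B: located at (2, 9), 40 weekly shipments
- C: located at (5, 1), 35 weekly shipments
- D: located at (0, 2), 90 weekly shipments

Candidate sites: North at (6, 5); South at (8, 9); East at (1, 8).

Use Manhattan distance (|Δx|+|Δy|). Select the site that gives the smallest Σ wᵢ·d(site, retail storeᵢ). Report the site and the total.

East, total 1207 blocks

Total weighted distance at each candidate:
  North (6, 5): total = 1361
  South (8, 9): total = 2045
  East (1, 8): total = 1207
Minimum is at East with total 1207 blocks.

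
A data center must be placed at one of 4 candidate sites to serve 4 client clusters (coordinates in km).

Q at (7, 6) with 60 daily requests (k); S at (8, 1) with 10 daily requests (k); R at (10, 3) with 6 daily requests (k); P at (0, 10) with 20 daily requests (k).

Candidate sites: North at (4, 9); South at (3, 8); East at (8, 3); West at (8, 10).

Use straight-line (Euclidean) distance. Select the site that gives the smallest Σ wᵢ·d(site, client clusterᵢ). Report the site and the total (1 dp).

Total weighted distance at each candidate:
  North (4, 9): total = 477.4
  South (3, 8): total = 478.1
  East (8, 3): total = 434.3
  West (8, 10): total = 541.1
Minimum is at East with total 434.3 km.

East, total 434.3 km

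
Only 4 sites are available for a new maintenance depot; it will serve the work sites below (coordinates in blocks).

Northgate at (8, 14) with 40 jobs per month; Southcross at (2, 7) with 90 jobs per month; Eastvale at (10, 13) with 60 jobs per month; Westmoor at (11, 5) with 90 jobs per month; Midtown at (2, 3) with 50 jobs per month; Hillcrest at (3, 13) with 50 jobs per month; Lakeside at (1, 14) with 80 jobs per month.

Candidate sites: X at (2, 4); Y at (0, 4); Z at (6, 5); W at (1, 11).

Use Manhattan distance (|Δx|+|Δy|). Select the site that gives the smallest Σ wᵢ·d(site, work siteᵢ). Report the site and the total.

Total weighted distance at each candidate:
  X (2, 4): total = 4260
  Y (0, 4): total = 5020
  Z (6, 5): total = 4120
  W (1, 11): total = 3840
Minimum is at W with total 3840 blocks.

W, total 3840 blocks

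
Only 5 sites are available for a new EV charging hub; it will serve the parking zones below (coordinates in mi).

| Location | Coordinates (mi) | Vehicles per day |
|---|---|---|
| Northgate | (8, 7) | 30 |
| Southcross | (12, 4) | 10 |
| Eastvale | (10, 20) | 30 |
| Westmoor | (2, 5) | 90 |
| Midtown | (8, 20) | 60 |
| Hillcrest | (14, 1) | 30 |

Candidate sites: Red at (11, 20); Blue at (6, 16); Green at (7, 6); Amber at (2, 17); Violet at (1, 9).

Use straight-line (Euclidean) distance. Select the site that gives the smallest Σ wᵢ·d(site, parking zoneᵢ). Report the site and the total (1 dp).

Total weighted distance at each candidate:
  Red (11, 20): total = 2922.0
  Blue (6, 16): total = 2412.2
  Green (7, 6): total = 2084.9
  Amber (2, 17): total = 2852.7
  Violet (1, 9): total = 2376.9
Minimum is at Green with total 2084.9 mi.

Green, total 2084.9 mi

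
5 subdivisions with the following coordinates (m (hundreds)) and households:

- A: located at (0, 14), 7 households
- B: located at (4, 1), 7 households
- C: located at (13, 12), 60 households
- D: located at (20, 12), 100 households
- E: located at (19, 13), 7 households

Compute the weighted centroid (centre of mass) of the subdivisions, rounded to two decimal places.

(16.25, 11.69)

The minimiser of Σwᵢ‖p−pᵢ‖² is the weighted centroid p* = (Σwᵢpᵢ)/(Σwᵢ).
Σwᵢ = 181.
Σwᵢxᵢ = 7·0 + 7·4 + 60·13 + 100·20 + 7·19 = 2941.
Σwᵢyᵢ = 7·14 + 7·1 + 60·12 + 100·12 + 7·13 = 2116.
x* = 2941/181 = 16.25, y* = 2116/181 = 11.69.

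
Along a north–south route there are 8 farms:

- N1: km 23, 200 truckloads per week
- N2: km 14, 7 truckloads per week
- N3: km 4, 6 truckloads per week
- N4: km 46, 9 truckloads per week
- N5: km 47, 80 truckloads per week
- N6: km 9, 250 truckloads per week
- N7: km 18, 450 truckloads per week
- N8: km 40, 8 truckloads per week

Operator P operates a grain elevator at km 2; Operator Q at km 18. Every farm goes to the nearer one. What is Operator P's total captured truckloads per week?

256

The indifferent point is the midpoint (2+18)/2 = 10; farms left of it (closer to Operator P at 2) go to Operator P, those right go to Operator Q.
  N3 at 4 (w=6) → Operator P
  N6 at 9 (w=250) → Operator P
  N2 at 14 (w=7) → Operator Q
  N7 at 18 (w=450) → Operator Q
  N1 at 23 (w=200) → Operator Q
  N8 at 40 (w=8) → Operator Q
  N4 at 46 (w=9) → Operator Q
  N5 at 47 (w=80) → Operator Q
Operator P captures 256; Operator Q captures 754.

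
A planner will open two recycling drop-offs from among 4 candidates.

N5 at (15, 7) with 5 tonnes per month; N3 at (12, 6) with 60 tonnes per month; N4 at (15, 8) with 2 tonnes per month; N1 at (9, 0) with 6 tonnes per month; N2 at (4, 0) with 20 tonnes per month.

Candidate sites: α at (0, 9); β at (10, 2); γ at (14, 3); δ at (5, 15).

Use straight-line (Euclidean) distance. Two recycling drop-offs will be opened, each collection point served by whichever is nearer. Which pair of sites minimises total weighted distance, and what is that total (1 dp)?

{β, γ}, total 387.1

Evaluate every pair (each demand assigned to the nearer of the two):
  {β, γ}: total = 387.1
  {α, β}: total = 459.2
  {β, δ}: total = 459.2
  {α, γ}: total = 479.1
  {γ, δ}: total = 490.9
  {α, δ}: total = 1045.9
Best pair: {β, γ} with total 387.1.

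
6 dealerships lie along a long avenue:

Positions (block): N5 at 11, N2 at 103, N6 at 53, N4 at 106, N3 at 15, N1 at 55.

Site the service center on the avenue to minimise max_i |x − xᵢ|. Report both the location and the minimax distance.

The 1-center on a line is the midpoint of the two extreme points: leftmost at 11, rightmost at 106.
Optimal location = (11 + 106)/2 = 58.5; maximum distance = (106 − 11)/2 = 47.5.

location 58.5, max distance 47.5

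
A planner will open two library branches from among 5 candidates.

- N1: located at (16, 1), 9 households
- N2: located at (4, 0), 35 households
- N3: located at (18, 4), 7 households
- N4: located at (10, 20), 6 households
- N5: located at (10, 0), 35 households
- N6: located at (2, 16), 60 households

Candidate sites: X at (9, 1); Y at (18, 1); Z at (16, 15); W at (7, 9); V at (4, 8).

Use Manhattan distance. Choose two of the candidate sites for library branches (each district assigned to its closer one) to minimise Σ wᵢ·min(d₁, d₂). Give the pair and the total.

{X, V}, total 1135

Evaluate every pair (each demand assigned to the nearer of the two):
  {X, V}: total = 1135
  {X, W}: total = 1231
  {Y, V}: total = 1342
  {X, Z}: total = 1393
  {Y, W}: total = 1578
  {W, V}: total = 1649
  {Z, V}: total = 1653
  {X, Y}: total = 1759
  {Z, W}: total = 1843
  {Y, Z}: total = 1845
Best pair: {X, V} with total 1135.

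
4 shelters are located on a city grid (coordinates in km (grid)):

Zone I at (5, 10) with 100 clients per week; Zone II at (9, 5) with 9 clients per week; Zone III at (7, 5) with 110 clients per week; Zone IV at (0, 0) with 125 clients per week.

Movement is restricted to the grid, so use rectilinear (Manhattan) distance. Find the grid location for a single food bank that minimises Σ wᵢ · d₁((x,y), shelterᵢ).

(5, 5)

Manhattan distance separates: Σwᵢ(|x−xᵢ|+|y−yᵢ|) = Σwᵢ|x−xᵢ| + Σwᵢ|y−yᵢ|, so x and y are optimised independently as 1-D weighted medians.
Total weight W = 344; half = 172.
x-coordinate, sorted with cumulative weight:
  x=0 (Zone IV, w=125) cum 125
  x=5 (Zone I, w=100) cum 225  ← median
  x=7 (Zone III, w=110) cum 335
  x=9 (Zone II, w=9) cum 344
⇒ x* = 5
y-coordinate, sorted with cumulative weight:
  y=0 (Zone IV, w=125) cum 125
  y=5 (Zone II, w=9) cum 134
  y=5 (Zone III, w=110) cum 244  ← median
  y=10 (Zone I, w=100) cum 344
⇒ y* = 5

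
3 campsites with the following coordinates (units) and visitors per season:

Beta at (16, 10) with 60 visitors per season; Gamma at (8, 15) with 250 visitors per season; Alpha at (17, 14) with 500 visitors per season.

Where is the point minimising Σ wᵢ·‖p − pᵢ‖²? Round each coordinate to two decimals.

The minimiser of Σwᵢ‖p−pᵢ‖² is the weighted centroid p* = (Σwᵢpᵢ)/(Σwᵢ).
Σwᵢ = 810.
Σwᵢxᵢ = 60·16 + 250·8 + 500·17 = 11460.
Σwᵢyᵢ = 60·10 + 250·15 + 500·14 = 11350.
x* = 11460/810 = 14.15, y* = 11350/810 = 14.01.

(14.15, 14.01)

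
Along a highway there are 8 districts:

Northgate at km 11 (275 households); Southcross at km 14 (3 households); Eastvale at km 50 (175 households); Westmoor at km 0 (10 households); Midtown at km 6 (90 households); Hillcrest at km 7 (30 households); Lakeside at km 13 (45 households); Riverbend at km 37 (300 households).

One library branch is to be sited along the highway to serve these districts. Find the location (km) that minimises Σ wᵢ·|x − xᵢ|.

For a sum of weighted absolute distances on a line, the optimum is the weighted median (not the mean). Total weight W = 928; half-weight = 464.
Sort by position and accumulate weight:
  km 0 (Westmoor, w=10) → cum 10
  km 6 (Midtown, w=90) → cum 100
  km 7 (Hillcrest, w=30) → cum 130
  km 11 (Northgate, w=275) → cum 405
  km 13 (Lakeside, w=45) → cum 450
  km 14 (Southcross, w=3) → cum 453
  km 37 (Riverbend, w=300) → cum 753  ≥ 464 → median here
  km 50 (Eastvale, w=175) → cum 928
Optimal location: km 37.

x = 37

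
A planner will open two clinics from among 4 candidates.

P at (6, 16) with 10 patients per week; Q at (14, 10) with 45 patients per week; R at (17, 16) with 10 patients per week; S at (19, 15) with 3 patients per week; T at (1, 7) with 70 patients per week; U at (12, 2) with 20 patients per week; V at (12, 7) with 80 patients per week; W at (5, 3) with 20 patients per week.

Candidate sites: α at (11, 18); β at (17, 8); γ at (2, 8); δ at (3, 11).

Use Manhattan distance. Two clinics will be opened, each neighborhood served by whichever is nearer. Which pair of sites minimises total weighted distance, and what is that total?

{β, γ}, total 1452

Evaluate every pair (each demand assigned to the nearer of the two):
  {β, γ}: total = 1452
  {β, δ}: total = 1732
  {α, γ}: total = 2178
  {γ, δ}: total = 2370
  {α, δ}: total = 2598
  {α, β}: total = 2632
Best pair: {β, γ} with total 1452.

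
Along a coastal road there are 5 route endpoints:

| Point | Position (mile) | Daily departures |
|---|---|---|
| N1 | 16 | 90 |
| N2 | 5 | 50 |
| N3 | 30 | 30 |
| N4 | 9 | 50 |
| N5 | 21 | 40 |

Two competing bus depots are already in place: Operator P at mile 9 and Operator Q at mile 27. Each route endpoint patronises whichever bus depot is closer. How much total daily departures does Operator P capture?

190

The indifferent point is the midpoint (9+27)/2 = 18; route endpoints left of it (closer to Operator P at 9) go to Operator P, those right go to Operator Q.
  N2 at 5 (w=50) → Operator P
  N4 at 9 (w=50) → Operator P
  N1 at 16 (w=90) → Operator P
  N5 at 21 (w=40) → Operator Q
  N3 at 30 (w=30) → Operator Q
Operator P captures 190; Operator Q captures 70.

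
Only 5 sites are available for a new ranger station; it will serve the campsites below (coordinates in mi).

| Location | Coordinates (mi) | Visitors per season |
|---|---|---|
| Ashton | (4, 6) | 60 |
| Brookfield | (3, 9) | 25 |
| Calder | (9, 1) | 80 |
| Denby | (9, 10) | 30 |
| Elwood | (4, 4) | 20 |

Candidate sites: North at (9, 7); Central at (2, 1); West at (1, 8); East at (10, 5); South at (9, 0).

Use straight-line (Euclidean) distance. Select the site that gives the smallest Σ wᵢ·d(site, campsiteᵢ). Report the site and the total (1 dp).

Total weighted distance at each candidate:
  North (9, 7): total = 1150.7
  Central (2, 1): total = 1498.8
  West (1, 8): total = 1470.0
  East (10, 5): total = 1171.0
  South (9, 0): total = 1247.1
Minimum is at North with total 1150.7 mi.

North, total 1150.7 mi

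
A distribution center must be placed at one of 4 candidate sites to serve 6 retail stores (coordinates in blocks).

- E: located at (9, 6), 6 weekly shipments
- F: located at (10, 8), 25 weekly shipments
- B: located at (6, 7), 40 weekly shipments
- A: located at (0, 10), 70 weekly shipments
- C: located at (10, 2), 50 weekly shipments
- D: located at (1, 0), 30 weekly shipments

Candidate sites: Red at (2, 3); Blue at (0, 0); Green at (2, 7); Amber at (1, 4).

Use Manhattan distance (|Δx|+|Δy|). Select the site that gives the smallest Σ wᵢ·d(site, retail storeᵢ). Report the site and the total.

Total weighted distance at each candidate:
  Red (2, 3): total = 1905
  Blue (0, 0): total = 2390
  Green (2, 7): total = 1673
  Amber (1, 4): total = 1865
Minimum is at Green with total 1673 blocks.

Green, total 1673 blocks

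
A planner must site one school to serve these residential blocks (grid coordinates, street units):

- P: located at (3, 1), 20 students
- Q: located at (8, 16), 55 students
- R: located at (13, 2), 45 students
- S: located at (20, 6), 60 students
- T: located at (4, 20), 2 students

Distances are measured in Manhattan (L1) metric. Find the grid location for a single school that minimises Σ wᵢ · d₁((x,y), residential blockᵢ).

Manhattan distance separates: Σwᵢ(|x−xᵢ|+|y−yᵢ|) = Σwᵢ|x−xᵢ| + Σwᵢ|y−yᵢ|, so x and y are optimised independently as 1-D weighted medians.
Total weight W = 182; half = 91.
x-coordinate, sorted with cumulative weight:
  x=3 (P, w=20) cum 20
  x=4 (T, w=2) cum 22
  x=8 (Q, w=55) cum 77
  x=13 (R, w=45) cum 122  ← median
  x=20 (S, w=60) cum 182
⇒ x* = 13
y-coordinate, sorted with cumulative weight:
  y=1 (P, w=20) cum 20
  y=2 (R, w=45) cum 65
  y=6 (S, w=60) cum 125  ← median
  y=16 (Q, w=55) cum 180
  y=20 (T, w=2) cum 182
⇒ y* = 6

(13, 6)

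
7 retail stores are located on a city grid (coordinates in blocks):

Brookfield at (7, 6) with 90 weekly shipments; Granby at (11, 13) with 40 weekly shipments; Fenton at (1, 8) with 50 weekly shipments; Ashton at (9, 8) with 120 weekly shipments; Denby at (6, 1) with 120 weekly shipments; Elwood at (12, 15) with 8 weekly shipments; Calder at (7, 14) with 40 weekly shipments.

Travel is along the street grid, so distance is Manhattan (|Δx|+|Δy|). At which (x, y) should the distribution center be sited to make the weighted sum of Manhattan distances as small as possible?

Manhattan distance separates: Σwᵢ(|x−xᵢ|+|y−yᵢ|) = Σwᵢ|x−xᵢ| + Σwᵢ|y−yᵢ|, so x and y are optimised independently as 1-D weighted medians.
Total weight W = 468; half = 234.
x-coordinate, sorted with cumulative weight:
  x=1 (Fenton, w=50) cum 50
  x=6 (Denby, w=120) cum 170
  x=7 (Brookfield, w=90) cum 260  ← median
  x=7 (Calder, w=40) cum 300
  x=9 (Ashton, w=120) cum 420
  x=11 (Granby, w=40) cum 460
  x=12 (Elwood, w=8) cum 468
⇒ x* = 7
y-coordinate, sorted with cumulative weight:
  y=1 (Denby, w=120) cum 120
  y=6 (Brookfield, w=90) cum 210
  y=8 (Fenton, w=50) cum 260  ← median
  y=8 (Ashton, w=120) cum 380
  y=13 (Granby, w=40) cum 420
  y=14 (Calder, w=40) cum 460
  y=15 (Elwood, w=8) cum 468
⇒ y* = 8

(7, 8)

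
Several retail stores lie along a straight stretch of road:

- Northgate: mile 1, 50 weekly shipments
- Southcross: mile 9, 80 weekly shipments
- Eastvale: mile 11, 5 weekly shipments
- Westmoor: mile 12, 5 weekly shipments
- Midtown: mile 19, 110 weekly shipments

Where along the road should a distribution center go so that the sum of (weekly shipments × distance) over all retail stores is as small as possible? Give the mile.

For a sum of weighted absolute distances on a line, the optimum is the weighted median (not the mean). Total weight W = 250; half-weight = 125.
Sort by position and accumulate weight:
  mile 1 (Northgate, w=50) → cum 50
  mile 9 (Southcross, w=80) → cum 130  ≥ 125 → median here
  mile 11 (Eastvale, w=5) → cum 135
  mile 12 (Westmoor, w=5) → cum 140
  mile 19 (Midtown, w=110) → cum 250
Optimal location: mile 9.

x = 9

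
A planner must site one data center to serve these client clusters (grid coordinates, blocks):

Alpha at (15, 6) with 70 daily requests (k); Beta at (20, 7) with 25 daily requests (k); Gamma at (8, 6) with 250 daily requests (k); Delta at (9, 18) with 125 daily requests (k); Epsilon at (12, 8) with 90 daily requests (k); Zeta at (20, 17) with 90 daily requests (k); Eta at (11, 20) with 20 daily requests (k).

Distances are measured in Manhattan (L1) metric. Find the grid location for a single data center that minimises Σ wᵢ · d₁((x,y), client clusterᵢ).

Manhattan distance separates: Σwᵢ(|x−xᵢ|+|y−yᵢ|) = Σwᵢ|x−xᵢ| + Σwᵢ|y−yᵢ|, so x and y are optimised independently as 1-D weighted medians.
Total weight W = 670; half = 335.
x-coordinate, sorted with cumulative weight:
  x=8 (Gamma, w=250) cum 250
  x=9 (Delta, w=125) cum 375  ← median
  x=11 (Eta, w=20) cum 395
  x=12 (Epsilon, w=90) cum 485
  x=15 (Alpha, w=70) cum 555
  x=20 (Beta, w=25) cum 580
  x=20 (Zeta, w=90) cum 670
⇒ x* = 9
y-coordinate, sorted with cumulative weight:
  y=6 (Alpha, w=70) cum 70
  y=6 (Gamma, w=250) cum 320
  y=7 (Beta, w=25) cum 345  ← median
  y=8 (Epsilon, w=90) cum 435
  y=17 (Zeta, w=90) cum 525
  y=18 (Delta, w=125) cum 650
  y=20 (Eta, w=20) cum 670
⇒ y* = 7

(9, 7)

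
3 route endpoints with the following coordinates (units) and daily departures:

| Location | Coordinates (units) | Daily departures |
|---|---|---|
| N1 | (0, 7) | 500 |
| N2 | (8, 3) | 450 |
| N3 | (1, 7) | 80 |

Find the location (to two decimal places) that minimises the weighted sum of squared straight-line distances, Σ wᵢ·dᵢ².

(3.57, 5.25)

The minimiser of Σwᵢ‖p−pᵢ‖² is the weighted centroid p* = (Σwᵢpᵢ)/(Σwᵢ).
Σwᵢ = 1030.
Σwᵢxᵢ = 500·0 + 450·8 + 80·1 = 3680.
Σwᵢyᵢ = 500·7 + 450·3 + 80·7 = 5410.
x* = 3680/1030 = 3.57, y* = 5410/1030 = 5.25.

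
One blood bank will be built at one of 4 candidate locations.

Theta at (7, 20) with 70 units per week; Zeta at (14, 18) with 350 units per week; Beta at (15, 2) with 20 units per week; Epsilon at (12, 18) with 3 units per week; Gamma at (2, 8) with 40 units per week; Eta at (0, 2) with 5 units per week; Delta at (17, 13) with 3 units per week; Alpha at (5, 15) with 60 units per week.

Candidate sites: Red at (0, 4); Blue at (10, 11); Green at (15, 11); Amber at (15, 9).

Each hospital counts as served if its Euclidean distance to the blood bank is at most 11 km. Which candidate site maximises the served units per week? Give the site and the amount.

Blue, covering 546

Coverage radius r = 11 km; a point is covered iff (Δx)²+(Δy)² ≤ 11² = 121.
  Red (0, 4): covers {Gamma, Eta} → 45
  Blue (10, 11): covers {Theta, Zeta, Beta, Epsilon, Gamma, Delta, Alpha} → 546
  Green (15, 11): covers {Zeta, Beta, Epsilon, Delta, Alpha} → 436
  Amber (15, 9): covers {Zeta, Beta, Epsilon, Delta} → 376
Maximum coverage at Blue: 546 units per week.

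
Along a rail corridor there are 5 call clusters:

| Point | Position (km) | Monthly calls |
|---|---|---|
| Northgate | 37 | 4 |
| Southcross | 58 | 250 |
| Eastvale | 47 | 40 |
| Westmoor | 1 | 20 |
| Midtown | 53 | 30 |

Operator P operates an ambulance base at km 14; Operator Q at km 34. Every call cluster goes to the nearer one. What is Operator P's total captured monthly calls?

20

The indifferent point is the midpoint (14+34)/2 = 24; call clusters left of it (closer to Operator P at 14) go to Operator P, those right go to Operator Q.
  Westmoor at 1 (w=20) → Operator P
  Northgate at 37 (w=4) → Operator Q
  Eastvale at 47 (w=40) → Operator Q
  Midtown at 53 (w=30) → Operator Q
  Southcross at 58 (w=250) → Operator Q
Operator P captures 20; Operator Q captures 324.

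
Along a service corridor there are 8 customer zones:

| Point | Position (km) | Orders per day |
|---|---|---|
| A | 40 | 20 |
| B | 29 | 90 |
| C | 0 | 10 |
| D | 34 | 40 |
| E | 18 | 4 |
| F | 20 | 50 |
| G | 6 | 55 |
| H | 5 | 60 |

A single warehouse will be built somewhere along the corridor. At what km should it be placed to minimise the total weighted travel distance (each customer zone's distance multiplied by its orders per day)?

For a sum of weighted absolute distances on a line, the optimum is the weighted median (not the mean). Total weight W = 329; half-weight = 164.5.
Sort by position and accumulate weight:
  km 0 (C, w=10) → cum 10
  km 5 (H, w=60) → cum 70
  km 6 (G, w=55) → cum 125
  km 18 (E, w=4) → cum 129
  km 20 (F, w=50) → cum 179  ≥ 164.5 → median here
  km 29 (B, w=90) → cum 269
  km 34 (D, w=40) → cum 309
  km 40 (A, w=20) → cum 329
Optimal location: km 20.

x = 20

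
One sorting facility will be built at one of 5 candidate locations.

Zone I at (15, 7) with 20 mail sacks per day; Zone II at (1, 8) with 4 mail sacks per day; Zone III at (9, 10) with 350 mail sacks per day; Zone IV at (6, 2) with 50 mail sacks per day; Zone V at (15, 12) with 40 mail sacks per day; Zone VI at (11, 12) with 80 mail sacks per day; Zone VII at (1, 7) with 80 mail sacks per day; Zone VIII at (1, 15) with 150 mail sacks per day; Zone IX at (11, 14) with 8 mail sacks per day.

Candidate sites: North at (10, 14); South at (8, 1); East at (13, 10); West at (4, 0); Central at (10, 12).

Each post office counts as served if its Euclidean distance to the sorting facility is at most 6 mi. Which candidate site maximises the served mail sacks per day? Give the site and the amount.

Coverage radius r = 6 mi; a point is covered iff (Δx)²+(Δy)² ≤ 6² = 36.
  North (10, 14): covers {Zone III, Zone V, Zone VI, Zone IX} → 478
  South (8, 1): covers {Zone IV} → 50
  East (13, 10): covers {Zone I, Zone III, Zone V, Zone VI, Zone IX} → 498
  West (4, 0): covers {Zone IV} → 50
  Central (10, 12): covers {Zone III, Zone V, Zone VI, Zone IX} → 478
Maximum coverage at East: 498 mail sacks per day.

East, covering 498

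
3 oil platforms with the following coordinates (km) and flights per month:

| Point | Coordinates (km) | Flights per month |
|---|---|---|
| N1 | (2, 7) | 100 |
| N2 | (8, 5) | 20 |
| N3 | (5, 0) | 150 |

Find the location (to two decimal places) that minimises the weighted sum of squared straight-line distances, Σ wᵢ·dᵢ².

The minimiser of Σwᵢ‖p−pᵢ‖² is the weighted centroid p* = (Σwᵢpᵢ)/(Σwᵢ).
Σwᵢ = 270.
Σwᵢxᵢ = 100·2 + 20·8 + 150·5 = 1110.
Σwᵢyᵢ = 100·7 + 20·5 + 150·0 = 800.
x* = 1110/270 = 4.11, y* = 800/270 = 2.96.

(4.11, 2.96)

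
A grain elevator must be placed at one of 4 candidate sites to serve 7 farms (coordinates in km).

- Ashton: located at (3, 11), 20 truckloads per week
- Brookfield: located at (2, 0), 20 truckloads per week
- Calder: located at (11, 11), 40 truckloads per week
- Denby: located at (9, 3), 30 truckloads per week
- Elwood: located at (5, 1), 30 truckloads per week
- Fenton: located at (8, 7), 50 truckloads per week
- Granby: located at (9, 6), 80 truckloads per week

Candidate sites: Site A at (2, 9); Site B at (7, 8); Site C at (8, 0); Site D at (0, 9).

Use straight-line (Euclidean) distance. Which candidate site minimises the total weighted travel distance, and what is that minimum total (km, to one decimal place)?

Total weighted distance at each candidate:
  Site A (2, 9): total = 2051.9
  Site B (7, 8): total = 1165.6
  Site C (8, 0): total = 1844.1
  Site D (0, 9): total = 2482.5
Minimum is at Site B with total 1165.6 km.

Site B, total 1165.6 km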